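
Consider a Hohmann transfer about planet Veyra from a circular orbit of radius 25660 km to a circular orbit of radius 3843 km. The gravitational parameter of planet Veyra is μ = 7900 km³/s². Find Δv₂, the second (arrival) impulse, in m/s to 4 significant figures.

Δv₂ = 457.2 m/s

Transfer-ellipse semi-major axis a_t = (r₁ + r₂)/2 = (25660 + 3843)/2 = 14751.5 km.
Circular speed at r = 3843 km: v_c = √(μ/r) = 1.4338 km/s.
Transfer-orbit speed at the same r (vis-viva, a = a_t): v_t = √[μ(2/r − 1/a_t)] = 1.8910 km/s.
Δv₂ = |v_t − v_c| = |1.8910 − 1.4338| = 0.4572 km/s.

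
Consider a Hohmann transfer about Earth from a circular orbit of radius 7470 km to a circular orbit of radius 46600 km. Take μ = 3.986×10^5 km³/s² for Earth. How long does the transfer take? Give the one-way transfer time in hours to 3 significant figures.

t = 6.14 hours

The Hohmann ellipse has a_t = (r₁ + r₂)/2 = 27035 km.
By Kepler's third law the transfer-orbit period is T = 2π√(a_t³/μ), so t = T/2 = 22120 s.
Converting: 22120 s ÷ 3600 s/hour = 6.14 hours.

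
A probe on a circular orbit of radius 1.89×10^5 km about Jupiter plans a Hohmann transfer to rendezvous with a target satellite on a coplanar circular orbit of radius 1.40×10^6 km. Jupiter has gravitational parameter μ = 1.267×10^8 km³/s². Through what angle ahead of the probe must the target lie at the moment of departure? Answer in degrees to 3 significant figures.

Semi-major axis of the transfer orbit: a_t = (1.890×10^5 + 1.400×10^6)/2 = 7.945×10^5 km.
Transfer time t = π√(a_t³/μ) = 1.977×10^5 s.
The target's mean motion on its circular orbit is ω₂ = √(μ/r₂³) = 6.795×10^-6 rad/s.
Angle swept by the target during transfer: ω₂·t = 1.343 rad = 76.95°.
The probe traverses 180° on the transfer ellipse, so the target must lead by 180° − 76.95° = 103°.

φ = 103°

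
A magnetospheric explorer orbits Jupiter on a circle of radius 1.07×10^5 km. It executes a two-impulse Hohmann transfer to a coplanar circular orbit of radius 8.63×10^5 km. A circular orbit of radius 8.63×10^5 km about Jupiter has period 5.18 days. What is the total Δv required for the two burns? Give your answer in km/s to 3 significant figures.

From Kepler's third law T² = 4π²r³/μ at r = 8.63×10^5 km, T = 5.18 days = 5.18 × 86400 s = 4.47552×10^5 s: μ = 4π²r³/T² = 1.26679×10^8 km³/s².
Semi-major axis of the transfer orbit: a_t = (1.070×10^5 + 8.630×10^5)/2 = 4.850×10^5 km.
Circular speed at r₁: v₁ = √(μ/r₁) = √(1.26679×10^8/1.070×10^5) = 34.41 km/s.
On the transfer ellipse at r₁, vis-viva gives v_p = √[μ(2/r₁ − 1/a_t)] = 45.90 km/s.
First burn Δv₁ = |v_p − v₁| = 11.490 km/s.
Circular speed at r₂: v₂ = √(μ/r₂) = 12.11566 km/s.
Transfer-orbit speed at r₂: v_a = √[μ(2/r₂ − 1/a_t)] = 5.690733 km/s.
Second burn Δv₂ = |v₂ − v_a| = 6.4249 km/s.
Total Δv = Δv₁ + Δv₂ = 17.91 km/s.

Δv = 17.9 km/s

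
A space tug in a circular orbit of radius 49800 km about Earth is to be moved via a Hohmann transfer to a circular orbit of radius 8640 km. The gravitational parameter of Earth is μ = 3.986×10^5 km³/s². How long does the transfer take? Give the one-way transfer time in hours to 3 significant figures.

Semi-major axis of the transfer orbit: a_t = (49800 + 8640)/2 = 29220 km.
Half the transfer-orbit period gives t = π√(a_t³/μ) = 24850 s.
Converting: 24850 s ÷ 3600 s/hour = 6.90 hours.

t = 6.90 hours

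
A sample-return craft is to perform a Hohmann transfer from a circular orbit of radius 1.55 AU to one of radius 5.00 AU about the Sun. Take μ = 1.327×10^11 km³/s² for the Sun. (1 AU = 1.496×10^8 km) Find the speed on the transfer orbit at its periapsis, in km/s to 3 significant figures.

v = 29.6 km/s

In km: r₁ = 1.55 × 1.496×10^8 = 2.3188×10^8 km; r₂ = 5.00 × 1.496×10^8 = 7.480×10^8 km.
Transfer-ellipse semi-major axis a_t = (r₁ + r₂)/2 = (2.3188×10^8 + 7.480×10^8)/2 = 4.8994×10^8 km.
The periapsis of the transfer ellipse is at r = 2.3188×10^8 km.
Vis-viva: v = √[μ(2/r − 1/a_t)] = √[1.327×10^11 × (2/2.3188×10^8 − 1/4.8994×10^8)] = 29.56 km/s.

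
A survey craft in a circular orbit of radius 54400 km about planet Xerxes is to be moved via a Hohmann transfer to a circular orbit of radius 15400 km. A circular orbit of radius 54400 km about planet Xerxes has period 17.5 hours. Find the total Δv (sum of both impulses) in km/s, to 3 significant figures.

Δv = 4.36 km/s

From Kepler's third law T² = 4π²r³/μ at r = 54400 km, T = 17.5 hours = 17.5 × 3600 s = 63000 s: μ = 4π²r³/T² = 1.60131×10^6 km³/s².
Transfer-ellipse semi-major axis a_t = (r₁ + r₂)/2 = (54400 + 15400)/2 = 34900 km.
Circular speed at r₁: v₁ = √(μ/r₁) = √(1.60131×10^6/54400) = 5.425 km/s.
On the transfer ellipse at r₁, vis-viva equation gives v_a = √[μ(2/r₁ − 1/a_t)] = 3.604 km/s.
First burn Δv₁ = |v_a − v₁| = 1.821 km/s.
Circular speed at r₂: v₂ = √(μ/r₂) = 10.197 km/s.
Transfer-orbit speed at r₂: v_p = √[μ(2/r₂ − 1/a_t)] = 12.731 km/s.
Second burn Δv₂ = |v₂ − v_p| = 2.534 km/s.
Total Δv = Δv₁ + Δv₂ = 4.355 km/s.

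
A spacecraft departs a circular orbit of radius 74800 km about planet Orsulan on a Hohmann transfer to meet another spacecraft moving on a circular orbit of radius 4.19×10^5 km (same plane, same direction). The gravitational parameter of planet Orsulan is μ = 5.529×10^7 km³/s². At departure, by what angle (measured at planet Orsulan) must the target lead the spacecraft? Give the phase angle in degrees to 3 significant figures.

Transfer-ellipse semi-major axis a_t = (r₁ + r₂)/2 = (74800 + 4.190×10^5)/2 = 2.469×10^5 km.
Transfer time t = π√(a_t³/μ) = 51830 s.
The target's mean motion on its circular orbit is ω₂ = √(μ/r₂³) = 2.742×10^-5 rad/s.
Angle swept by the target during transfer: ω₂·t = 1.421 rad = 81.42°.
Arrival is 180° from departure on the ellipse, so φ = 180° − 81.42° = 98.6°.

φ = 98.6°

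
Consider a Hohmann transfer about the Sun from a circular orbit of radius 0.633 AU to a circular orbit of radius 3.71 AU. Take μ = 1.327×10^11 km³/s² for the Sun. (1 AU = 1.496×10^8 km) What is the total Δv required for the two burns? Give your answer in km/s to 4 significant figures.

In km: r₁ = 0.633 × 1.496×10^8 = 9.46968×10^7 km; r₂ = 3.71 × 1.496×10^8 = 5.55016×10^8 km.
Semi-major axis of the transfer orbit: a_t = (9.46968×10^7 + 5.55016×10^8)/2 = 3.248564×10^8 km.
Circular speed at r₁: v₁ = √(μ/r₁) = √(1.327×10^11/9.46968×10^7) = 37.43 km/s.
Transfer-orbit speed at r₁ (vis-viva equation): v_p = √[μ(2/r₁ − 1/a_t)] = 48.93 km/s.
First burn Δv₁ = |v_p − v₁| = 11.50 km/s.
Circular speed at r₂: v₂ = √(μ/r₂) = 15.4626 km/s.
Transfer-orbit speed at r₂: v_a = √[μ(2/r₂ − 1/a_t)] = 8.34843 km/s.
Second burn Δv₂ = |v₂ − v_a| = 7.114 km/s.
Total Δv = Δv₁ + Δv₂ = 18.61 km/s.

Δv = 18.61 km/s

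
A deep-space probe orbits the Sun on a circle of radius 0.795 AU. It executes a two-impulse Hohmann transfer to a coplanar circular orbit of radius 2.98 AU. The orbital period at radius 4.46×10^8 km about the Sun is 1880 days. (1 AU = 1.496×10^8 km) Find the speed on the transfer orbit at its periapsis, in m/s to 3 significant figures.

From Kepler's third law T² = 4π²r³/μ at r = 4.46×10^8 km, T = 1880 days = 1880 × 86400 s = 1.62432×10^8 s: μ = 4π²r³/T² = 1.32746×10^11 km³/s².
In km: r₁ = 0.795 × 1.496×10^8 = 1.18932×10^8 km; r₂ = 2.98 × 1.496×10^8 = 4.45808×10^8 km.
The Hohmann ellipse has a_t = (r₁ + r₂)/2 = 2.8237×10^8 km.
The periapsis of the transfer ellipse is at r = 1.18932×10^8 km.
Applying v² = μ(2/r − 1/a_t): v = 41.98 km/s.

v = 42000 m/s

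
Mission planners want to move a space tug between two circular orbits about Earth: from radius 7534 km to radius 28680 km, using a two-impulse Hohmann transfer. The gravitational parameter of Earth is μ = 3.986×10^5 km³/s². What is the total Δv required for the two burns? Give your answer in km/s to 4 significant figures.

Δv = 3.204 km/s

Transfer-ellipse semi-major axis a_t = (r₁ + r₂)/2 = (7534 + 28680)/2 = 18107 km.
At r₁ the circular-orbit speed is v₁ = √(μ/r₁) = 7.27371 km/s.
Transfer-orbit speed at r₁ (vis-viva): v_p = √[μ(2/r₁ − 1/a_t)] = 9.15424 km/s.
First burn Δv₁ = |v_p − v₁| = 1.881 km/s.
Circular speed at r₂: v₂ = √(μ/r₂) = 3.728 km/s.
Transfer-orbit speed at r₂: v_a = √[μ(2/r₂ − 1/a_t)] = 2.405 km/s.
Second burn Δv₂ = |v₂ − v_a| = 1.323 km/s.
Total Δv = Δv₁ + Δv₂ = 3.204 km/s.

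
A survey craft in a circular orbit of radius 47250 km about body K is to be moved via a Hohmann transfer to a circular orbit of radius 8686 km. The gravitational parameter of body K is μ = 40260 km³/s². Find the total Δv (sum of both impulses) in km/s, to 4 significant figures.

Δv = 1.054 km/s

Transfer-ellipse semi-major axis a_t = (r₁ + r₂)/2 = (47250 + 8686)/2 = 27968 km.
Circular speed at r₁: v₁ = √(μ/r₁) = √(40260/47250) = 0.9231 km/s.
Transfer-orbit speed at r₁ (vis-viva equation): v_a = √[μ(2/r₁ − 1/a_t)] = 0.5144 km/s.
First burn Δv₁ = |v_a − v₁| = 0.4087 km/s.
Circular speed at r₂: v₂ = √(μ/r₂) = 2.1529 km/s.
Transfer-orbit speed at r₂: v_p = √[μ(2/r₂ − 1/a_t)] = 2.7983 km/s.
Second burn Δv₂ = |v₂ − v_p| = 0.6454 km/s.
Total Δv = Δv₁ + Δv₂ = 1.054 km/s.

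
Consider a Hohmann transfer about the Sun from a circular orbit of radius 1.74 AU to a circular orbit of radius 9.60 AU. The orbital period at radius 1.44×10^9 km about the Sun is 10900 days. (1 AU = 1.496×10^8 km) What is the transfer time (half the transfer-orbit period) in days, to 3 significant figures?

t = 2460 days

From Kepler's third law T² = 4π²r³/μ at r = 1.44×10^9 km, T = 10900 days = 10900 × 86400 s = 9.4176×10^8 s: μ = 4π²r³/T² = 1.32913×10^11 km³/s².
In km: r₁ = 1.74 × 1.496×10^8 = 2.60304×10^8 km; r₂ = 9.60 × 1.496×10^8 = 1.43616×10^9 km.
Transfer-ellipse semi-major axis a_t = (r₁ + r₂)/2 = (2.60304×10^8 + 1.43616×10^9)/2 = 8.48232×10^8 km.
By Kepler's third law the transfer-orbit period is T = 2π√(a_t³/μ), so t = T/2 = 2.129×10^8 s.
Converting: 2.129×10^8 s ÷ 86400 s/day = 2460 days.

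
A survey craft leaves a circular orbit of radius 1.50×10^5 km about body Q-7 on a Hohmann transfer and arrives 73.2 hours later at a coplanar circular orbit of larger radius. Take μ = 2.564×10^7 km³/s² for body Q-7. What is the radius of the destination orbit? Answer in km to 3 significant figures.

r₂ = 9.80×10^5 km

Transfer time t = 73.2 hours = 2.6352×10^5 s, and t = π√(a_t³/μ).
So a_t = (μ t²/π²)^(1/3) = (2.564×10^7 × (2.6352×10^5)² / π²)^(1/3) = 5.6504×10^5 km.
Since a_t = (r₁ + r₂)/2, r₂ = 2a_t − r₁ = 2×5.6504×10^5 − 1.500×10^5 = 9.8008×10^5 km.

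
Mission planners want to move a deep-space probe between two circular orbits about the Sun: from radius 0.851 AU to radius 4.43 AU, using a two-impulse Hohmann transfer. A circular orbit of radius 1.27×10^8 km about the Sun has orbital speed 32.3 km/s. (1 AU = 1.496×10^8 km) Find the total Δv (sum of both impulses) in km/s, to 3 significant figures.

Δv = 15.6 km/s

From the circular-orbit relation v² = μ/r at r = 1.27×10^8 km: μ = v²r = (32.3)² × 1.27×10^8 = 1.32498×10^11 km³/s².
In km: r₁ = 0.851 × 1.496×10^8 = 1.273096×10^8 km; r₂ = 4.43 × 1.496×10^8 = 6.62728×10^8 km.
Semi-major axis of the transfer orbit: a_t = (1.273096×10^8 + 6.62728×10^8)/2 = 3.950188×10^8 km.
Circular speed at r₁: v₁ = √(μ/r₁) = √(1.32498×10^11/1.273096×10^8) = 32.261 km/s.
Transfer-orbit speed at r₁ (v² = μ(2/r − 1/a)): v_p = √[μ(2/r₁ − 1/a_t)] = 41.786 km/s.
First burn Δv₁ = |v_p − v₁| = 9.525 km/s.
At r₂, v₂ = √(μ/r₂) = 14.13959 km/s.
Transfer-orbit speed at r₂: v_a = √[μ(2/r₂ − 1/a_t)] = 8.027095 km/s.
Second burn Δv₂ = |v₂ − v_a| = 6.112 km/s.
Total Δv = Δv₁ + Δv₂ = 15.64 km/s.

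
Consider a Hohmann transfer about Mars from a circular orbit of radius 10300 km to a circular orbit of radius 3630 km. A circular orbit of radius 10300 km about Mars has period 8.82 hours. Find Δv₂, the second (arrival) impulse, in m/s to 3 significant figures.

Δv₂ = 742 m/s

From Kepler's third law T² = 4π²r³/μ at r = 10300 km, T = 8.82 hours = 8.82 × 3600 s = 31752 s: μ = 4π²r³/T² = 42788.7 km³/s².
The Hohmann ellipse has a_t = (r₁ + r₂)/2 = 6965 km.
Circular speed at r = 3630 km: v_c = √(μ/r) = 3.4333 km/s.
Vis-viva on the transfer ellipse at r = 3630 km gives v_t = √[μ(2/r − 1/a_t)] = 4.1751 km/s.
Δv₂ = |v_t − v_c| = |4.1751 − 3.4333| = 0.7418 km/s.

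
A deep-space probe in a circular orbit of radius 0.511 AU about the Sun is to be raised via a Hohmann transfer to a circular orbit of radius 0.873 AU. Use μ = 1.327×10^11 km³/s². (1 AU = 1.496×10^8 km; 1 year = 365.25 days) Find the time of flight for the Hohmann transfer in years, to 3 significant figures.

t = 0.288 years

In km: r₁ = 0.511 × 1.496×10^8 = 7.64456×10^7 km; r₂ = 0.873 × 1.496×10^8 = 1.306008×10^8 km.
The Hohmann ellipse has a_t = (r₁ + r₂)/2 = 1.035232×10^8 km.
Half the transfer-orbit period gives t = π√(a_t³/μ) = 9.084×10^6 s.
Converting: 9.084×10^6 s ÷ 3.15576×10^7 s/year (365.25 × 86400) = 0.288 years.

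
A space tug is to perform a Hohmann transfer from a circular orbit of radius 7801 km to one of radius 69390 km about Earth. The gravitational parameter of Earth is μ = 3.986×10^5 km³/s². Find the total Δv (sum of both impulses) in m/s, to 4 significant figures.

Δv = 3756 m/s

Semi-major axis of the transfer orbit: a_t = (7801 + 69390)/2 = 38595.5 km.
At r₁ the circular-orbit speed is v₁ = √(μ/r₁) = 7.14815 km/s.
On the transfer ellipse at r₁, v² = μ(2/r − 1/a) gives v_p = √[μ(2/r₁ − 1/a_t)] = 9.58459 km/s.
First burn Δv₁ = |v_p − v₁| = 2.4364 km/s.
Circular speed at r₂: v₂ = √(μ/r₂) = 2.3967 km/s.
Transfer-orbit speed at r₂: v_a = √[μ(2/r₂ − 1/a_t)] = 1.0775 km/s.
Second burn Δv₂ = |v₂ − v_a| = 1.3192 km/s.
Δv = Δv₁ + Δv₂ = 2.4364 + 1.3192 = 3.756 km/s.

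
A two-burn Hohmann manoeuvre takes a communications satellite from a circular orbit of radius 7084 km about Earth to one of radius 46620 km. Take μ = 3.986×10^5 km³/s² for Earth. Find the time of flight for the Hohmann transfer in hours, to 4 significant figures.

The Hohmann ellipse has a_t = (r₁ + r₂)/2 = 26852 km.
Half the transfer-orbit period gives t = π√(a_t³/μ) = 21895 s.
Converting: 21895 s ÷ 3600 s/hour = 6.082 hours.

t = 6.082 hours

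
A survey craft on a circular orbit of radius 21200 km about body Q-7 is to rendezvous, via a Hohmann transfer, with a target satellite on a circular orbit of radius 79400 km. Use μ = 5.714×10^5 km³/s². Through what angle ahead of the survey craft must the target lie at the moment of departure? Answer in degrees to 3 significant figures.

φ = 89.2°

Semi-major axis of the transfer orbit: a_t = (21200 + 79400)/2 = 50300 km.
The half-period of the transfer ellipse is t = π√(a_t³/μ) = 46880 s.
The target's mean motion on its circular orbit is ω₂ = √(μ/r₂³) = 3.379×10^-5 rad/s.
Angle swept by the target during transfer: ω₂·t = 1.584 rad = 90.76°.
The survey craft traverses 180° on the transfer ellipse, so the target must lead by 180° − 90.76° = 89.2°.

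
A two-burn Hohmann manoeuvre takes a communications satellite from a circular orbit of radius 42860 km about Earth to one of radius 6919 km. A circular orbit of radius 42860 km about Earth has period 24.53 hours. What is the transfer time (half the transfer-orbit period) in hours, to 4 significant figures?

From Kepler's third law T² = 4π²r³/μ at r = 42860 km, T = 24.53 hours = 24.53 × 3600 s = 88308 s: μ = 4π²r³/T² = 3.98581×10^5 km³/s².
Transfer-ellipse semi-major axis a_t = (r₁ + r₂)/2 = (42860 + 6919)/2 = 24889.5 km.
Half the transfer-orbit period gives t = π√(a_t³/μ) = 19540 s.
Converting: 19540 s ÷ 3600 s/hour = 5.428 hours.

t = 5.428 hours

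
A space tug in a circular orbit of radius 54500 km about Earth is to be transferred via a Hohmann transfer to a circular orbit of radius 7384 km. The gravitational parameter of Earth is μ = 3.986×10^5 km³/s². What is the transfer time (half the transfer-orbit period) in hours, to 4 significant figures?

t = 7.523 hours

Transfer-ellipse semi-major axis a_t = (r₁ + r₂)/2 = (54500 + 7384)/2 = 30942 km.
Transfer time t = π√(a_t³/μ) = π√((30942)³ / 3.986×10^5) = 27083 s.
Converting: 27083 s ÷ 3600 s/hour = 7.523 hours.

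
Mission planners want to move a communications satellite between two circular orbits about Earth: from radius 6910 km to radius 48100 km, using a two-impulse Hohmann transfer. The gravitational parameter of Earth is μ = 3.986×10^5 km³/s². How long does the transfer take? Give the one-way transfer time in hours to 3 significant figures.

Transfer-ellipse semi-major axis a_t = (r₁ + r₂)/2 = (6910 + 48100)/2 = 27505 km.
Transfer time t = π√(a_t³/μ) = π√((27505)³ / 3.986×10^5) = 22700 s.
Converting: 22700 s ÷ 3600 s/hour = 6.31 hours.

t = 6.31 hours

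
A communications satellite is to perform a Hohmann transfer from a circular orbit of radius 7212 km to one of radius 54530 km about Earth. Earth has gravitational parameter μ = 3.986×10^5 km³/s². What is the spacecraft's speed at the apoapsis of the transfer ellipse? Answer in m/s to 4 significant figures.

Transfer-ellipse semi-major axis a_t = (r₁ + r₂)/2 = (7212 + 54530)/2 = 30871 km.
At apoapsis, r = 54530 km.
From the vis-viva equation, v = √[μ(2/r − 1/a_t)] = 1.307 km/s.

v = 1307 m/s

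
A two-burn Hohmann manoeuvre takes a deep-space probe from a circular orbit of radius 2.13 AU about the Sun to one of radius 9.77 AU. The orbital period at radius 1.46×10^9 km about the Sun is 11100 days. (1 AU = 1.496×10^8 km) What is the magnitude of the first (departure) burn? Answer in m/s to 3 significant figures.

From Kepler's third law T² = 4π²r³/μ at r = 1.46×10^9 km, T = 11100 days = 11100 × 86400 s = 9.5904×10^8 s: μ = 4π²r³/T² = 1.33581×10^11 km³/s².
In km: r₁ = 2.13 × 1.496×10^8 = 3.18648×10^8 km; r₂ = 9.77 × 1.496×10^8 = 1.461592×10^9 km.
The Hohmann ellipse has a_t = (r₁ + r₂)/2 = 8.9012×10^8 km.
Circular speed at r = 3.18648×10^8 km: v_c = √(μ/r) = 20.4747 km/s.
Vis-viva on the transfer ellipse at r = 3.18648×10^8 km gives v_t = √[μ(2/r − 1/a_t)] = 26.2365 km/s.
Δv₁ = |v_t − v_c| = |26.2365 − 20.4747| = 5.762 km/s.

Δv₁ = 5760 m/s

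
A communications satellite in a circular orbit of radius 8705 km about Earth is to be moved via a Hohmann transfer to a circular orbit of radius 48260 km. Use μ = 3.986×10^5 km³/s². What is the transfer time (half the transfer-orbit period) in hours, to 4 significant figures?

Semi-major axis of the transfer orbit: a_t = (8705 + 48260)/2 = 28482.5 km.
By Kepler's third law the transfer-orbit period is T = 2π√(a_t³/μ), so t = T/2 = 23920 s.
Converting: 23920 s ÷ 3600 s/hour = 6.644 hours.

t = 6.644 hours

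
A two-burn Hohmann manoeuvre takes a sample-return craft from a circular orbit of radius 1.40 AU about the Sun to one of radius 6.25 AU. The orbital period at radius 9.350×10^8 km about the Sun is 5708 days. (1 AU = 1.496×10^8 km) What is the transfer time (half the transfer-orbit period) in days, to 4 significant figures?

From Kepler's third law T² = 4π²r³/μ at r = 9.350×10^8 km, T = 5708 days = 5708 × 86400 s = 4.931712×10^8 s: μ = 4π²r³/T² = 1.32678×10^11 km³/s².
In km: r₁ = 1.40 × 1.496×10^8 = 2.0944×10^8 km; r₂ = 6.25 × 1.496×10^8 = 9.350×10^8 km.
The Hohmann ellipse has a_t = (r₁ + r₂)/2 = 5.7222×10^8 km.
By Kepler's third law the transfer-orbit period is T = 2π√(a_t³/μ), so t = T/2 = 1.1806×10^8 s.
Converting: 1.1806×10^8 s ÷ 86400 s/day = 1366 days.

t = 1366 days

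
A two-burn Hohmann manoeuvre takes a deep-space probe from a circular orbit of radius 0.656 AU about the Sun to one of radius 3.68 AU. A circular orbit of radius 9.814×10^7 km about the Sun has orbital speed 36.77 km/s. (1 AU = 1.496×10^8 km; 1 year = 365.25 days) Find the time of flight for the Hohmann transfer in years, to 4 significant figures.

t = 1.596 years

From the circular-orbit relation v² = μ/r at r = 9.814×10^7 km: μ = v²r = (36.77)² × 9.814×10^7 = 1.32689×10^11 km³/s².
In km: r₁ = 0.656 × 1.496×10^8 = 9.81376×10^7 km; r₂ = 3.68 × 1.496×10^8 = 5.50528×10^8 km.
Transfer-ellipse semi-major axis a_t = (r₁ + r₂)/2 = (9.81376×10^7 + 5.50528×10^8)/2 = 3.243328×10^8 km.
Transfer time t = π√(a_t³/μ) = π√((3.243328×10^8)³ / 1.32689×10^11) = 5.038×10^7 s.
Converting: 5.038×10^7 s ÷ 3.15576×10^7 s/year (365.25 × 86400) = 1.596 years.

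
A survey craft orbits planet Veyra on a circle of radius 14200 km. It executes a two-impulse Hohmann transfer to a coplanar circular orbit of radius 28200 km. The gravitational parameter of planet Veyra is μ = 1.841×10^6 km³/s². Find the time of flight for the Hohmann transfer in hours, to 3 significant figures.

t = 1.99 hours

The Hohmann ellipse has a_t = (r₁ + r₂)/2 = 21200 km.
By Kepler's third law the transfer-orbit period is T = 2π√(a_t³/μ), so t = T/2 = 7147 s.
Converting: 7147 s ÷ 3600 s/hour = 1.99 hours.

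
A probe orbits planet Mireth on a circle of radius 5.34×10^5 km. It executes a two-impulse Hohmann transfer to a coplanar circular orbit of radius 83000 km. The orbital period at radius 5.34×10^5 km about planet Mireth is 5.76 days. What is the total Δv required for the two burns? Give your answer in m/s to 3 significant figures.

Δv = 8640 m/s

From Kepler's third law T² = 4π²r³/μ at r = 5.34×10^5 km, T = 5.76 days = 5.76 × 86400 s = 4.97664×10^5 s: μ = 4π²r³/T² = 2.42723×10^7 km³/s².
Semi-major axis of the transfer orbit: a_t = (5.340×10^5 + 83000)/2 = 3.085×10^5 km.
At r₁ the circular-orbit speed is v₁ = √(μ/r₁) = 6.742 km/s.
Transfer-orbit speed at r₁ (v² = μ(2/r − 1/a)): v_a = √[μ(2/r₁ − 1/a_t)] = 3.497 km/s.
First burn Δv₁ = |v_a − v₁| = 3.245 km/s.
At r₂, v₂ = √(μ/r₂) = 17.101 km/s.
Transfer-orbit speed at r₂: v_p = √[μ(2/r₂ − 1/a_t)] = 22.499 km/s.
Second burn Δv₂ = |v₂ − v_p| = 5.398 km/s.
Total Δv = Δv₁ + Δv₂ = 8.643 km/s.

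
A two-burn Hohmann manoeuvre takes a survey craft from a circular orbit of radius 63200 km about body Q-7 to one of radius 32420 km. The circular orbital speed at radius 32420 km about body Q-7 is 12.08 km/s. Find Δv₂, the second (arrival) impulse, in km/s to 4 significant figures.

From the circular-orbit relation v² = μ/r at r = 32420 km: μ = v²r = (12.08)² × 32420 = 4.73093×10^6 km³/s².
The Hohmann ellipse has a_t = (r₁ + r₂)/2 = 47810 km.
On the circular orbit at r = 32420 km, v_c = √(μ/r) = 12.080 km/s.
Vis-viva on the transfer ellipse at r = 32420 km gives v_t = √[μ(2/r − 1/a_t)] = 13.889 km/s.
Δv₂ = |v_t − v_c| = |13.889 − 12.080| = 1.809 km/s.

Δv₂ = 1.809 km/s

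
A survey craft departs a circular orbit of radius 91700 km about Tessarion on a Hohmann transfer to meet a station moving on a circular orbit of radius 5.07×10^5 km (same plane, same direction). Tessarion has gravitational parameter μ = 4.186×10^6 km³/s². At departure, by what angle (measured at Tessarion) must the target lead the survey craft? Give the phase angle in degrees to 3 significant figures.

φ = 98.3°

Semi-major axis of the transfer orbit: a_t = (91700 + 5.070×10^5)/2 = 2.9935×10^5 km.
The half-period of the transfer ellipse is t = π√(a_t³/μ) = 2.515×10^5 s.
The target's mean motion on its circular orbit is ω₂ = √(μ/r₂³) = 5.667×10^-6 rad/s.
Angle swept by the target during transfer: ω₂·t = 1.4253 rad = 81.66°.
The survey craft traverses 180° on the transfer ellipse, so the target must lead by 180° − 81.66° = 98.3°.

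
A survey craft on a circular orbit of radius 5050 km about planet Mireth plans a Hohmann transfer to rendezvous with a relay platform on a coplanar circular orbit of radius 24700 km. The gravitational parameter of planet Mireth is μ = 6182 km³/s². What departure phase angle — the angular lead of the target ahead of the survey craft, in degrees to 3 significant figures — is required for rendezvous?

φ = 95.9°

The Hohmann ellipse has a_t = (r₁ + r₂)/2 = 14875 km.
The half-period of the transfer ellipse is t = π√(a_t³/μ) = 72489 s.
Target angular speed ω₂ = √(μ/r₂³) = 2.0254×10^-5 rad/s.
Angle swept by the target during transfer: ω₂·t = 1.4682 rad = 84.12°.
The survey craft traverses 180° on the transfer ellipse, so the target must lead by 180° − 84.12° = 95.9°.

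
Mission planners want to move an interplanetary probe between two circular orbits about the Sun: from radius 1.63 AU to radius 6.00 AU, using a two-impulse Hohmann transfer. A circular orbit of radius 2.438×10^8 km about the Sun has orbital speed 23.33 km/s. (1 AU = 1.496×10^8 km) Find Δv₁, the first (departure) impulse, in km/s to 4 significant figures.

Δv₁ = 5.927 km/s

From the circular-orbit relation v² = μ/r at r = 2.438×10^8 km: μ = v²r = (23.33)² × 2.438×10^8 = 1.32698×10^11 km³/s².
In km: r₁ = 1.63 × 1.496×10^8 = 2.43848×10^8 km; r₂ = 6.00 × 1.496×10^8 = 8.976×10^8 km.
Semi-major axis of the transfer orbit: a_t = (2.43848×10^8 + 8.976×10^8)/2 = 5.70724×10^8 km.
On the circular orbit at r = 2.43848×10^8 km, v_c = √(μ/r) = 23.328 km/s.
Vis-viva on the transfer ellipse at r = 2.43848×10^8 km gives v_t = √[μ(2/r − 1/a_t)] = 29.255 km/s.
Δv₁ = |v_t − v_c| = |29.255 − 23.328| = 5.927 km/s.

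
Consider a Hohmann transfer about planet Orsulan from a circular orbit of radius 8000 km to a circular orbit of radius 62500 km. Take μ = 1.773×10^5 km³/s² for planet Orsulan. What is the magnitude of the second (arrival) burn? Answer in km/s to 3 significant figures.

The Hohmann ellipse has a_t = (r₁ + r₂)/2 = 35250 km.
On the circular orbit at r = 62500 km, v_c = √(μ/r) = 1.6843 km/s.
Vis-viva on the transfer ellipse at r = 62500 km gives v_t = √[μ(2/r − 1/a_t)] = 0.80238 km/s.
Δv₂ = |v_t − v_c| = |0.80238 − 1.6843| = 0.8819 km/s.

Δv₂ = 0.882 km/s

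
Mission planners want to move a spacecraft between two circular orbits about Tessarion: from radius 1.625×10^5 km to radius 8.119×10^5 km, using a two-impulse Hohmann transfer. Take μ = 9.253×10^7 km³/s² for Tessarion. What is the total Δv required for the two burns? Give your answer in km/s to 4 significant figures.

Δv = 11.45 km/s

Transfer-ellipse semi-major axis a_t = (r₁ + r₂)/2 = (1.625×10^5 + 8.119×10^5)/2 = 4.872×10^5 km.
At r₁ the circular-orbit speed is v₁ = √(μ/r₁) = 23.862 km/s.
Transfer-orbit speed at r₁ (v² = μ(2/r − 1/a)): v_p = √[μ(2/r₁ − 1/a_t)] = 30.804 km/s.
First burn Δv₁ = |v_p − v₁| = 6.942 km/s.
Circular speed at r₂: v₂ = √(μ/r₂) = 10.6755 km/s.
Transfer-orbit speed at r₂: v_a = √[μ(2/r₂ − 1/a_t)] = 6.16543 km/s.
Second burn Δv₂ = |v₂ − v_a| = 4.510 km/s.
Δv = Δv₁ + Δv₂ = 6.942 + 4.510 = 11.45 km/s.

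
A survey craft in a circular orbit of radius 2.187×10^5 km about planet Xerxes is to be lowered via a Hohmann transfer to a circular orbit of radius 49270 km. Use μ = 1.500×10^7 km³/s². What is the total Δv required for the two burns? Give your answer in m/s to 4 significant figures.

The Hohmann ellipse has a_t = (r₁ + r₂)/2 = 1.33985×10^5 km.
Circular speed at r₁: v₁ = √(μ/r₁) = √(1.500×10^7/2.187×10^5) = 8.2817 km/s.
On the transfer ellipse at r₁, vis-viva equation gives v_a = √[μ(2/r₁ − 1/a_t)] = 5.0221 km/s.
First burn Δv₁ = |v_a − v₁| = 3.2596 km/s.
Circular speed at r₂: v₂ = √(μ/r₂) = 17.44835 km/s.
Transfer-orbit speed at r₂: v_p = √[μ(2/r₂ − 1/a_t)] = 22.29208 km/s.
Second burn Δv₂ = |v₂ − v_p| = 4.8437 km/s.
Total Δv = Δv₁ + Δv₂ = 8.103 km/s.

Δv = 8103 m/s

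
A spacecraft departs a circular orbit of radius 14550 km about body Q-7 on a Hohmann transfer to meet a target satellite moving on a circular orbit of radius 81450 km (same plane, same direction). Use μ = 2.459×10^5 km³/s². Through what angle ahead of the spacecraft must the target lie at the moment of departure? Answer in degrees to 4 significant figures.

Transfer-ellipse semi-major axis a_t = (r₁ + r₂)/2 = (14550 + 81450)/2 = 48000 km.
Transfer time t = π√(a_t³/μ) = 66624 s.
Target angular speed ω₂ = √(μ/r₂³) = 2.1333×10^-5 rad/s.
Angle swept by the target during transfer: ω₂·t = 1.4213 rad = 81.43°.
Arrival is 180° from departure on the ellipse, so φ = 180° − 81.43° = 98.57°.

φ = 98.57°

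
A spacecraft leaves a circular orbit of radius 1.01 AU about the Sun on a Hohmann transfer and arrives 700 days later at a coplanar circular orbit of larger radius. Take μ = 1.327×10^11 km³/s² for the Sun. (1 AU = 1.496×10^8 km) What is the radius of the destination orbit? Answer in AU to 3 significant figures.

In km: r₁ = 1.01 × 1.496×10^8 = 1.51096×10^8 km.
Transfer time t = 700 days = 6.048×10^7 s, and t = π√(a_t³/μ).
So a_t = (μ t²/π²)^(1/3) = (1.327×10^11 × (6.048×10^7)² / π²)^(1/3) = 3.6638×10^8 km.
Since a_t = (r₁ + r₂)/2, r₂ = 2a_t − r₁ = 2×3.6638×10^8 − 1.51096×10^8 = 5.81664×10^8 km.
In AU: r₂ = 5.81664×10^8 / 1.496×10^8 = 3.89 AU.

r₂ = 3.89 AU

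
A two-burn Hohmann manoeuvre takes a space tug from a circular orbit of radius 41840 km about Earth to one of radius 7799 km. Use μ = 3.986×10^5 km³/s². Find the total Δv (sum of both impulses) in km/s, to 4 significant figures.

Δv = 3.489 km/s

The Hohmann ellipse has a_t = (r₁ + r₂)/2 = 24819.5 km.
Circular speed at r₁: v₁ = √(μ/r₁) = √(3.986×10^5/41840) = 3.0865 km/s.
Transfer-orbit speed at r₁ (v² = μ(2/r − 1/a)): v_a = √[μ(2/r₁ − 1/a_t)] = 1.7302 km/s.
First burn Δv₁ = |v_a − v₁| = 1.356 km/s.
At r₂, v₂ = √(μ/r₂) = 7.149 km/s.
Transfer-orbit speed at r₂: v_p = √[μ(2/r₂ − 1/a_t)] = 9.282 km/s.
Second burn Δv₂ = |v₂ − v_p| = 2.133 km/s.
Total Δv = Δv₁ + Δv₂ = 3.489 km/s.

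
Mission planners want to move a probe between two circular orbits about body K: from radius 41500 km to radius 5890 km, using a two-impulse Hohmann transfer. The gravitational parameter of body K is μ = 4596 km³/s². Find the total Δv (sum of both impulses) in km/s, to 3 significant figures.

Transfer-ellipse semi-major axis a_t = (r₁ + r₂)/2 = (41500 + 5890)/2 = 23695 km.
At r₁ the circular-orbit speed is v₁ = √(μ/r₁) = 0.3328 km/s.
On the transfer ellipse at r₁, vis-viva equation gives v_a = √[μ(2/r₁ − 1/a_t)] = 0.1659 km/s.
First burn Δv₁ = |v_a − v₁| = 0.1669 km/s.
Circular speed at r₂: v₂ = √(μ/r₂) = 0.8833 km/s.
Transfer-orbit speed at r₂: v_p = √[μ(2/r₂ − 1/a_t)] = 1.169 km/s.
Second burn Δv₂ = |v₂ − v_p| = 0.2857 km/s.
Δv = Δv₁ + Δv₂ = 0.1669 + 0.2857 = 0.4526 km/s.

Δv = 0.453 km/s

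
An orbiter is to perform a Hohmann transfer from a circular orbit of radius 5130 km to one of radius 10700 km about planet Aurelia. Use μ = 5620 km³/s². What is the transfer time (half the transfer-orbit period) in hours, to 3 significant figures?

The Hohmann ellipse has a_t = (r₁ + r₂)/2 = 7915 km.
Transfer time t = π√(a_t³/μ) = π√((7915)³ / 5620) = 29510 s.
Converting: 29510 s ÷ 3600 s/hour = 8.20 hours.

t = 8.20 hours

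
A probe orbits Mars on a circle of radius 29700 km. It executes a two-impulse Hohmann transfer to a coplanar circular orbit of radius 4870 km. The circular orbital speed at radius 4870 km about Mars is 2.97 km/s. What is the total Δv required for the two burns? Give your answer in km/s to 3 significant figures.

From the circular-orbit relation v² = μ/r at r = 4870 km: μ = v²r = (2.97)² × 4870 = 42957.8 km³/s².
The Hohmann ellipse has a_t = (r₁ + r₂)/2 = 17285 km.
At r₁ the circular-orbit speed is v₁ = √(μ/r₁) = 1.2027 km/s.
Transfer-orbit speed at r₁ (vis-viva equation): v_a = √[μ(2/r₁ − 1/a_t)] = 0.63837 km/s.
First burn Δv₁ = |v_a − v₁| = 0.5643 km/s.
At r₂, v₂ = √(μ/r₂) = 2.9700 km/s.
Transfer-orbit speed at r₂: v_p = √[μ(2/r₂ − 1/a_t)] = 3.8931 km/s.
Second burn Δv₂ = |v₂ − v_p| = 0.9231 km/s.
Δv = Δv₁ + Δv₂ = 0.5643 + 0.9231 = 1.487 km/s.

Δv = 1.49 km/s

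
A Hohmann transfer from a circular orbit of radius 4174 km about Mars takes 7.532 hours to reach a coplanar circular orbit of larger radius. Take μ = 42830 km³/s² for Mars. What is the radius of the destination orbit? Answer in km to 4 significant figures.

Transfer time t = 7.532 hours = 27115.2 s, and t = π√(a_t³/μ).
So a_t = (μ t²/π²)^(1/3) = (42830 × (27115.2)² / π²)^(1/3) = 14722 km.
Since a_t = (r₁ + r₂)/2, r₂ = 2a_t − r₁ = 2×14722 − 4174 = 25270 km.

r₂ = 25270 km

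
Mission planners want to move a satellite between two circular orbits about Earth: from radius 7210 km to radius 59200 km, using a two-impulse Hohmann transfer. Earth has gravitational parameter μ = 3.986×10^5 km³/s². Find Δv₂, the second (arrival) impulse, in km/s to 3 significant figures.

Δv₂ = 1.39 km/s

Transfer-ellipse semi-major axis a_t = (r₁ + r₂)/2 = (7210 + 59200)/2 = 33205 km.
On the circular orbit at r = 59200 km, v_c = √(μ/r) = 2.595 km/s.
Vis-viva on the transfer ellipse at r = 59200 km gives v_t = √[μ(2/r − 1/a_t)] = 1.209 km/s.
Δv₂ = |v_t − v_c| = |1.209 − 2.595| = 1.386 km/s.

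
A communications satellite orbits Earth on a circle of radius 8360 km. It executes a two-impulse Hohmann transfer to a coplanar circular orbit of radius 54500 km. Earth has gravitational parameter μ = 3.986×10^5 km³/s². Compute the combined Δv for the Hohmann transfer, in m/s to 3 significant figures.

The Hohmann ellipse has a_t = (r₁ + r₂)/2 = 31430 km.
Circular speed at r₁: v₁ = √(μ/r₁) = √(3.986×10^5/8360) = 6.90503 km/s.
On the transfer ellipse at r₁, vis-viva equation gives v_p = √[μ(2/r₁ − 1/a_t)] = 9.09267 km/s.
First burn Δv₁ = |v_p − v₁| = 2.1876 km/s.
Circular speed at r₂: v₂ = √(μ/r₂) = 2.7044 km/s.
Transfer-orbit speed at r₂: v_a = √[μ(2/r₂ − 1/a_t)] = 1.3948 km/s.
Second burn Δv₂ = |v₂ − v_a| = 1.3096 km/s.
Total Δv = Δv₁ + Δv₂ = 3.497 km/s.

Δv = 3500 m/s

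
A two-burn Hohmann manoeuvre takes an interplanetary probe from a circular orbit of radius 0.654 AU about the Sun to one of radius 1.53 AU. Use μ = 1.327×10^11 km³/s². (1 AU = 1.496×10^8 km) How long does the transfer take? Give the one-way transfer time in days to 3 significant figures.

In km: r₁ = 0.654 × 1.496×10^8 = 9.78384×10^7 km; r₂ = 1.53 × 1.496×10^8 = 2.28888×10^8 km.
Transfer-ellipse semi-major axis a_t = (r₁ + r₂)/2 = (9.78384×10^7 + 2.28888×10^8)/2 = 1.633632×10^8 km.
By Kepler's third law the transfer-orbit period is T = 2π√(a_t³/μ), so t = T/2 = 1.801×10^7 s.
Converting: 1.801×10^7 s ÷ 86400 s/day = 208 days.

t = 208 days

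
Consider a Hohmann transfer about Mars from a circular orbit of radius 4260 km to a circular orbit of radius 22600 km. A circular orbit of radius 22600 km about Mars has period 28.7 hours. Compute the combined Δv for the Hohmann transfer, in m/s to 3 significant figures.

From Kepler's third law T² = 4π²r³/μ at r = 22600 km, T = 28.7 hours = 28.7 × 3600 s = 1.0332×10^5 s: μ = 4π²r³/T² = 42689.0 km³/s².
The Hohmann ellipse has a_t = (r₁ + r₂)/2 = 13430 km.
Circular speed at r₁: v₁ = √(μ/r₁) = √(42689.0/4260) = 3.1656 km/s.
On the transfer ellipse at r₁, vis-viva gives v_p = √[μ(2/r₁ − 1/a_t)] = 4.1065 km/s.
First burn Δv₁ = |v_p − v₁| = 0.9409 km/s.
At r₂, v₂ = √(μ/r₂) = 1.37437 km/s.
Transfer-orbit speed at r₂: v_a = √[μ(2/r₂ − 1/a_t)] = 0.774053 km/s.
Second burn Δv₂ = |v₂ − v_a| = 0.6003 km/s.
Total Δv = Δv₁ + Δv₂ = 1.541 km/s.

Δv = 1540 m/s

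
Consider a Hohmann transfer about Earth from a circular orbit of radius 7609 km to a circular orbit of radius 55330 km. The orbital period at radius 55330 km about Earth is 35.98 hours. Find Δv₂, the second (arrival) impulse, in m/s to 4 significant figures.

Δv₂ = 1364 m/s

From Kepler's third law T² = 4π²r³/μ at r = 55330 km, T = 35.98 hours = 35.98 × 3600 s = 1.29528×10^5 s: μ = 4π²r³/T² = 3.98579×10^5 km³/s².
Semi-major axis of the transfer orbit: a_t = (7609 + 55330)/2 = 31469.5 km.
Circular speed at r = 55330 km: v_c = √(μ/r) = 2.684 km/s.
Vis-viva on the transfer ellipse at r = 55330 km gives v_t = √[μ(2/r − 1/a_t)] = 1.320 km/s.
Δv₂ = |v_t − v_c| = |1.320 − 2.684| = 1.364 km/s.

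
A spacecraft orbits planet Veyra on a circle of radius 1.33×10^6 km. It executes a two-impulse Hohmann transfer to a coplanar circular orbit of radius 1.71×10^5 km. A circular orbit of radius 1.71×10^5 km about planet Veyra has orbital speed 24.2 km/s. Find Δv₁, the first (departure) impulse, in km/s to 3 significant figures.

Δv₁ = 4.54 km/s

From the circular-orbit relation v² = μ/r at r = 1.71×10^5 km: μ = v²r = (24.2)² × 1.71×10^5 = 1.00144×10^8 km³/s².
Semi-major axis of the transfer orbit: a_t = (1.330×10^6 + 1.710×10^5)/2 = 7.505×10^5 km.
On the circular orbit at r = 1.330×10^6 km, v_c = √(μ/r) = 8.677 km/s.
Vis-viva on the transfer ellipse at r = 1.330×10^6 km gives v_t = √[μ(2/r − 1/a_t)] = 4.142 km/s.
Δv₁ = |v_t − v_c| = |4.142 − 8.677| = 4.535 km/s.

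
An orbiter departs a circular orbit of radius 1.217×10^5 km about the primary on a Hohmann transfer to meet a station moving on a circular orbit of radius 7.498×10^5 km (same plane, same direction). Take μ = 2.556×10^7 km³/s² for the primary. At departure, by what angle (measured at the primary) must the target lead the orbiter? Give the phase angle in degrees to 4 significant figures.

Transfer-ellipse semi-major axis a_t = (r₁ + r₂)/2 = (1.217×10^5 + 7.498×10^5)/2 = 4.3575×10^5 km.
Transfer time t = π√(a_t³/μ) = 1.787416×10^5 s.
The target's mean motion on its circular orbit is ω₂ = √(μ/r₂³) = 7.786858×10^-6 rad/s.
Angle swept by the target during transfer: ω₂·t = 1.391835 rad = 79.746°.
The orbiter traverses 180° on the transfer ellipse, so the target must lead by 180° − 79.746° = 100.3°.

φ = 100.3°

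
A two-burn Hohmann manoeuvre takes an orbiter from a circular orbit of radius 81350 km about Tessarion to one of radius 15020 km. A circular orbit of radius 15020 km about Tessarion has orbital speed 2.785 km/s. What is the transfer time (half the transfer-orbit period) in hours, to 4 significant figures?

From the circular-orbit relation v² = μ/r at r = 15020 km: μ = v²r = (2.785)² × 15020 = 1.16498×10^5 km³/s².
Transfer-ellipse semi-major axis a_t = (r₁ + r₂)/2 = (81350 + 15020)/2 = 48185 km.
By Kepler's third law the transfer-orbit period is T = 2π√(a_t³/μ), so t = T/2 = 97350 s.
Converting: 97350 s ÷ 3600 s/hour = 27.04 hours.

t = 27.04 hours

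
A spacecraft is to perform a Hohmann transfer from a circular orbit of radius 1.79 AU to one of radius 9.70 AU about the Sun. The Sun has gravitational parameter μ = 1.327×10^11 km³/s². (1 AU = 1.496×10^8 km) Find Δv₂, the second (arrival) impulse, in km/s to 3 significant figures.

In km: r₁ = 1.79 × 1.496×10^8 = 2.67784×10^8 km; r₂ = 9.70 × 1.496×10^8 = 1.45112×10^9 km.
Transfer-ellipse semi-major axis a_t = (r₁ + r₂)/2 = (2.67784×10^8 + 1.45112×10^9)/2 = 8.59452×10^8 km.
On the circular orbit at r = 1.45112×10^9 km, v_c = √(μ/r) = 9.563 km/s.
Vis-viva on the transfer ellipse at r = 1.45112×10^9 km gives v_t = √[μ(2/r − 1/a_t)] = 5.338 km/s.
Δv₂ = |v_t − v_c| = |5.338 − 9.563| = 4.225 km/s.

Δv₂ = 4.22 km/s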